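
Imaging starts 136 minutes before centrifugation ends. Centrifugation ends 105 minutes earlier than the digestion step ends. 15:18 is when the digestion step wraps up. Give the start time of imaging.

11:17

Centrifugation ends at 15:18 − 105 min = 13:33.
Imaging starts at 13:33 − 136 min = 11:17.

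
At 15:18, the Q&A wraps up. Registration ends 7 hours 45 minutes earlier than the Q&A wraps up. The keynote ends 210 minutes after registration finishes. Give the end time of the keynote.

Registration ends at 15:18 − 465 min = 07:33.
The keynote ends at 07:33 + 210 min = 11:03.

11:03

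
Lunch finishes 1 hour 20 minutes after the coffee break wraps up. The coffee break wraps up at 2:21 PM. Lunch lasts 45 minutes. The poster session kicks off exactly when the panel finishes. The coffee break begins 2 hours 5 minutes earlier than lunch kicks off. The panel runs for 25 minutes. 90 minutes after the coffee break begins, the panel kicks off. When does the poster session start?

Lunch ends at 2:21 PM + 80 min = 3:41 PM.
Lunch starts at 3:41 PM − 45 min = 2:56 PM.
The coffee break starts at 2:56 PM − 125 min = 12:51 PM.
The panel starts at 12:51 PM + 90 min = 2:21 PM.
The panel ends at 2:21 PM + 25 min = 2:46 PM.
So the poster session starts at 2:46 PM.

2:46 PM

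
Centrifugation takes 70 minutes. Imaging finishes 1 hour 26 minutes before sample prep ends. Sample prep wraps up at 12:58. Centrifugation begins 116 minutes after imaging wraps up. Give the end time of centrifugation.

Imaging ends at 12:58 − 86 min = 11:32.
Centrifugation starts at 11:32 + 116 min = 13:28.
Centrifugation ends at 13:28 + 70 min = 14:38.

14:38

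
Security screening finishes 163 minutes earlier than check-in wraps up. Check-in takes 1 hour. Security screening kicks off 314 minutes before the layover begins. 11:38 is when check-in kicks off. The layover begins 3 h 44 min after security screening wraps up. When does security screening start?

Check-in ends at 11:38 + 60 min = 12:38.
Security screening ends at 12:38 − 163 min = 09:55.
The layover starts at 09:55 + 224 min = 13:39.
Security screening starts at 13:39 − 314 min = 08:25.

08:25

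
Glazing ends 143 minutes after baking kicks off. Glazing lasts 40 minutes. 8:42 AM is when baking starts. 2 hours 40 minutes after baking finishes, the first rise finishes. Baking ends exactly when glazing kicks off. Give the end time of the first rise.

Glazing ends at 8:42 AM + 143 min = 11:05 AM.
Glazing starts at 11:05 AM − 40 min = 10:25 AM.
So baking ends at 10:25 AM.
The first rise ends at 10:25 AM + 160 min = 1:05 PM.

1:05 PM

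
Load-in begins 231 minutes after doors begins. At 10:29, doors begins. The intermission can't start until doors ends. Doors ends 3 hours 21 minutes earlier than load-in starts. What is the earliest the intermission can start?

10:59

Load-in starts at 10:29 + 231 min = 14:20.
Doors ends at 14:20 − 201 min = 10:59.
The intermission is bounded by doors, so the earliest it can start is 10:59.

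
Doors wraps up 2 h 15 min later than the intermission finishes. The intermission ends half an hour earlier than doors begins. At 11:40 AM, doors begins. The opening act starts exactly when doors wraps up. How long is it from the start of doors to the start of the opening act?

1 hour 45 minutes

The intermission ends at 11:40 AM − 30 min = 11:10 AM.
Doors ends at 11:10 AM + 135 min = 1:25 PM.
So the opening act starts at 1:25 PM.
From 11:40 AM to 1:25 PM is 1 hour 45 minutes.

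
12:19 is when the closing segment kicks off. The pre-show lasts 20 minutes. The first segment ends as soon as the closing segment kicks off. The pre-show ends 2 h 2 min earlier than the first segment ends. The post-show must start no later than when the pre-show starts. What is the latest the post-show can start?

The first segment ends at 12:19.
The pre-show ends at 12:19 − 122 min = 10:17.
The pre-show starts at 10:17 − 20 min = 09:57.
The post-show is bounded by the pre-show, so the latest it can start is 09:57.

09:57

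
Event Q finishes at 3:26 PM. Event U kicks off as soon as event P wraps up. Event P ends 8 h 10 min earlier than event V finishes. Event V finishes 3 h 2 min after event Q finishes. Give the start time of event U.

Event V ends at 3:26 PM + 182 min = 6:28 PM.
Event P ends at 6:28 PM − 490 min = 10:18 AM.
So event U starts at 10:18 AM.

10:18 AM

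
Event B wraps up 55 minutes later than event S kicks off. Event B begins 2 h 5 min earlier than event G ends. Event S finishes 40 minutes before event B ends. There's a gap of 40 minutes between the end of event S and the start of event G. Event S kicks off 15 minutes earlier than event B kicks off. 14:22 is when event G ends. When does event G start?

12:57

Event B starts at 14:22 − 125 min = 12:17.
Event S starts at 12:17 − 15 min = 12:02.
Event B ends at 12:02 + 55 min = 12:57.
Event S ends at 12:57 − 40 min = 12:17.
Event G starts at 12:17 + 40 min = 12:57.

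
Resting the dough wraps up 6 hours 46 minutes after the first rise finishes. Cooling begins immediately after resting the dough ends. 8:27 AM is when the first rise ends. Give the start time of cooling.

3:13 PM

Resting the dough ends at 8:27 AM + 406 min = 3:13 PM.
So cooling starts at 3:13 PM.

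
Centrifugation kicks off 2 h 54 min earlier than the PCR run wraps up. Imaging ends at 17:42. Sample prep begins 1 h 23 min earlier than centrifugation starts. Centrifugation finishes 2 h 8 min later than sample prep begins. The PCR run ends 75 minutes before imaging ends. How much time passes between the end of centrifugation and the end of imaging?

The PCR run ends at 17:42 − 75 min = 16:27.
Centrifugation starts at 16:27 − 174 min = 13:33.
Sample prep starts at 13:33 − 83 min = 12:10.
Centrifugation ends at 12:10 + 128 min = 14:18.
From 14:18 to 17:42 is 3 h 24 min.

3 h 24 min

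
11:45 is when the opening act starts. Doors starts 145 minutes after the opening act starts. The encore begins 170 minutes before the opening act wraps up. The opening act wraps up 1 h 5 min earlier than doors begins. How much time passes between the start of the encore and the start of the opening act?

1 h 30 min

Doors starts at 11:45 + 145 min = 14:10.
The opening act ends at 14:10 − 65 min = 13:05.
The encore starts at 13:05 − 170 min = 10:15.
From 10:15 to 11:45 is 1 h 30 min.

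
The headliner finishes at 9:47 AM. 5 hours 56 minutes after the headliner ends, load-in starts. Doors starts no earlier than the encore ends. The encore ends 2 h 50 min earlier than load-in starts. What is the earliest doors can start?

12:53 PM

Load-in starts at 9:47 AM + 356 min = 3:43 PM.
The encore ends at 3:43 PM − 170 min = 12:53 PM.
Doors is bounded by the encore, so the earliest it can start is 12:53 PM.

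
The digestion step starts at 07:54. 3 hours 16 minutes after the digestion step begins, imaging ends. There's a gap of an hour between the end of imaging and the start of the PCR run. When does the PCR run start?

12:10

Imaging ends at 07:54 + 196 min = 11:10.
The PCR run starts at 11:10 + 60 min = 12:10.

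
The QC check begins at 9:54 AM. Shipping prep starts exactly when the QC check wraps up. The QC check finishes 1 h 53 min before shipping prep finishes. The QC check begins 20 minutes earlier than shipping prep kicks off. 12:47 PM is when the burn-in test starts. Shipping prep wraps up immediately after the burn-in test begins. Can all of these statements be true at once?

Shipping prep ends at 12:47 PM.
The QC check ends at 12:47 PM − 113 min = 10:54 AM.
So shipping prep starts at 10:54 AM.
The QC check starts at 10:54 AM − 20 min = 10:34 AM.
But the QC check is also said to start at 9:54 AM — a 40-minute conflict.

No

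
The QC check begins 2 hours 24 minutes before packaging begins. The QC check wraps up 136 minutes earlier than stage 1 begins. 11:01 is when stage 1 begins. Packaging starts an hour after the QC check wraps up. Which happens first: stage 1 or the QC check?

The QC check ends at 11:01 − 136 min = 08:45.
Packaging starts at 08:45 + 60 min = 09:45.
The QC check starts at 09:45 − 144 min = 07:21.
Stage 1 starts at 11:01 and the QC check starts at 07:21, so the QC check is first.

the QC check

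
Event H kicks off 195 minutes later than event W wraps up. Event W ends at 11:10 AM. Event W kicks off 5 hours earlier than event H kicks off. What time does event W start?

9:25 AM

Event H starts at 11:10 AM + 195 min = 2:25 PM.
Event W starts at 2:25 PM − 300 min = 9:25 AM.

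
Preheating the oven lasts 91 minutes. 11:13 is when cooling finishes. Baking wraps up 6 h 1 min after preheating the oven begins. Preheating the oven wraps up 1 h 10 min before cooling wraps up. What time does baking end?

14:33

Preheating the oven ends at 11:13 − 70 min = 10:03.
Preheating the oven starts at 10:03 − 91 min = 08:32.
Baking ends at 08:32 + 361 min = 14:33.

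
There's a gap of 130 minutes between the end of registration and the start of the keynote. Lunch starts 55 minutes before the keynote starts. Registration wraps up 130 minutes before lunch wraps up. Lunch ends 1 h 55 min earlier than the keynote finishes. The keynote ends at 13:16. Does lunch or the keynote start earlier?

lunch

Lunch ends at 13:16 − 115 min = 11:21.
Registration ends at 11:21 − 130 min = 09:11.
The keynote starts at 09:11 + 130 min = 11:21.
Lunch starts at 11:21 − 55 min = 10:26.
Lunch starts at 10:26 and the keynote starts at 11:21, so lunch is first.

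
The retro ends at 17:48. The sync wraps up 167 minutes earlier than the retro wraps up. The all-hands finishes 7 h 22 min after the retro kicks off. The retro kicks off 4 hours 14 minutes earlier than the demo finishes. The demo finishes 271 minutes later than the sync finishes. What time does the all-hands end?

22:40

The sync ends at 17:48 − 167 min = 15:01.
The demo ends at 15:01 + 271 min = 19:32.
The retro starts at 19:32 − 254 min = 15:18.
The all-hands ends at 15:18 + 442 min = 22:40.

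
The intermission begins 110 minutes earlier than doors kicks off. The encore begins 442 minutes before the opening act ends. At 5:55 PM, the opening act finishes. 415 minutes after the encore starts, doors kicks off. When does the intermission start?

3:38 PM

The encore starts at 5:55 PM − 442 min = 10:33 AM.
Doors starts at 10:33 AM + 415 min = 5:28 PM.
The intermission starts at 5:28 PM − 110 min = 3:38 PM.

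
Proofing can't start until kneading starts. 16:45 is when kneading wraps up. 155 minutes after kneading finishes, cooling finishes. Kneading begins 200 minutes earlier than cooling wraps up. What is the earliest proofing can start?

16:00

Cooling ends at 16:45 + 155 min = 19:20.
Kneading starts at 19:20 − 200 min = 16:00.
Proofing is bounded by kneading, so the earliest it can start is 16:00.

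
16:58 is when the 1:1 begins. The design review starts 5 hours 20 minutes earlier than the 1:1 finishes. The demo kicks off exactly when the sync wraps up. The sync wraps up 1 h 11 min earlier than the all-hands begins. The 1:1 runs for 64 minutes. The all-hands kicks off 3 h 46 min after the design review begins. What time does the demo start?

The 1:1 ends at 16:58 + 64 min = 18:02.
The design review starts at 18:02 − 320 min = 12:42.
The all-hands starts at 12:42 + 226 min = 16:28.
The sync ends at 16:28 − 71 min = 15:17.
So the demo starts at 15:17.

15:17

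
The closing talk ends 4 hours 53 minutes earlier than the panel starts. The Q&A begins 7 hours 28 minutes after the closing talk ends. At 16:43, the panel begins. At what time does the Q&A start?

19:18

The closing talk ends at 16:43 − 293 min = 11:50.
The Q&A starts at 11:50 + 448 min = 19:18.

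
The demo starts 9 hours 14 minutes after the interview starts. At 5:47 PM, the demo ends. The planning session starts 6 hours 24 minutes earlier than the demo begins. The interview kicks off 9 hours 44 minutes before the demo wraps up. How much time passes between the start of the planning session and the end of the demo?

6 h 54 min

The interview starts at 5:47 PM − 584 min = 8:03 AM.
The demo starts at 8:03 AM + 554 min = 5:17 PM.
The planning session starts at 5:17 PM − 384 min = 10:53 AM.
From 10:53 AM to 5:47 PM is 6 h 54 min.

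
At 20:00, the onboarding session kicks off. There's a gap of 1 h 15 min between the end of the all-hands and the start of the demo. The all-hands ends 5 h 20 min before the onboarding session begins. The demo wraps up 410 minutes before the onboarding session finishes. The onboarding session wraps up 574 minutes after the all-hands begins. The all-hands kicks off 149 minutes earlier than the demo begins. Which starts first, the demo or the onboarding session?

the demo

The all-hands ends at 20:00 − 320 min = 14:40.
The demo starts at 14:40 + 75 min = 15:55.
The demo starts at 15:55 and the onboarding session starts at 20:00, so the demo is first.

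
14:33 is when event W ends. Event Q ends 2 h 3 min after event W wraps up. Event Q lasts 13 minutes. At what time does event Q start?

Event Q ends at 14:33 + 123 min = 16:36.
Event Q starts at 16:36 − 13 min = 16:23.

16:23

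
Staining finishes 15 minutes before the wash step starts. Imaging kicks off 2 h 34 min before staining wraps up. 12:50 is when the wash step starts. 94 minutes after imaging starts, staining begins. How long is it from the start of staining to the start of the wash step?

Staining ends at 12:50 − 15 min = 12:35.
Imaging starts at 12:35 − 154 min = 10:01.
Staining starts at 10:01 + 94 min = 11:35.
From 11:35 to 12:50 is 75 minutes.

75 minutes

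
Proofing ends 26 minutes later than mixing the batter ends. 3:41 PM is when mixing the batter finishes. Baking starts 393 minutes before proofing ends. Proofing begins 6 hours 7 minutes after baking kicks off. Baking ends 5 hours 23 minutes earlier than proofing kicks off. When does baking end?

10:18 AM

Proofing ends at 3:41 PM + 26 min = 4:07 PM.
Baking starts at 4:07 PM − 393 min = 9:34 AM.
Proofing starts at 9:34 AM + 367 min = 3:41 PM.
Baking ends at 3:41 PM − 323 min = 10:18 AM.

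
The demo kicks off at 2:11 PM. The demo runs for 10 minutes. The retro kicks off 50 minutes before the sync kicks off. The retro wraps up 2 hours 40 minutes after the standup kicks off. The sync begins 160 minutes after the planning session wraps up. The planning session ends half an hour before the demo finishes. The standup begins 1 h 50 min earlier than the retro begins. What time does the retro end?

4:31 PM

The demo ends at 2:11 PM + 10 min = 2:21 PM.
The planning session ends at 2:21 PM − 30 min = 1:51 PM.
The sync starts at 1:51 PM + 160 min = 4:31 PM.
The retro starts at 4:31 PM − 50 min = 3:41 PM.
The standup starts at 3:41 PM − 110 min = 1:51 PM.
The retro ends at 1:51 PM + 160 min = 4:31 PM.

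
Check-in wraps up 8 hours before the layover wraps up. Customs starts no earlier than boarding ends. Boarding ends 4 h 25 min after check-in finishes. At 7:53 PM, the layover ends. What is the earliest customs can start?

4:18 PM

Check-in ends at 7:53 PM − 480 min = 11:53 AM.
Boarding ends at 11:53 AM + 265 min = 4:18 PM.
Customs is bounded by boarding, so the earliest it can start is 4:18 PM.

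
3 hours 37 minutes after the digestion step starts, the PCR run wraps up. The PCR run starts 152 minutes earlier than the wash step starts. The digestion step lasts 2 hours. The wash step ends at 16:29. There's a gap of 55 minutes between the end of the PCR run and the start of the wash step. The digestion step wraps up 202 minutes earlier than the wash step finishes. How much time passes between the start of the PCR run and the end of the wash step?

3 hours 22 minutes

The digestion step ends at 16:29 − 202 min = 13:07.
The digestion step starts at 13:07 − 120 min = 11:07.
The PCR run ends at 11:07 + 217 min = 14:44.
The wash step starts at 14:44 + 55 min = 15:39.
The PCR run starts at 15:39 − 152 min = 13:07.
From 13:07 to 16:29 is 3 hours 22 minutes.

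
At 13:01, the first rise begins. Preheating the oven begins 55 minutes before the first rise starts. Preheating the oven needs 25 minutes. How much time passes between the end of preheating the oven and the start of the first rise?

Preheating the oven starts at 13:01 − 55 min = 12:06.
Preheating the oven ends at 12:06 + 25 min = 12:31.
From 12:31 to 13:01 is 0.5 hours.

0.5 hours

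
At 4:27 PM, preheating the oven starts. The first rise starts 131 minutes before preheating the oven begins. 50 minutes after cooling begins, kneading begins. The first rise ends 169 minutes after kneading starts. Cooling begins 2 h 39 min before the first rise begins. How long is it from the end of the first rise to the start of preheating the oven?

1 hour 11 minutes

The first rise starts at 4:27 PM − 131 min = 2:16 PM.
Cooling starts at 2:16 PM − 159 min = 11:37 AM.
Kneading starts at 11:37 AM + 50 min = 12:27 PM.
The first rise ends at 12:27 PM + 169 min = 3:16 PM.
From 3:16 PM to 4:27 PM is 1 hour 11 minutes.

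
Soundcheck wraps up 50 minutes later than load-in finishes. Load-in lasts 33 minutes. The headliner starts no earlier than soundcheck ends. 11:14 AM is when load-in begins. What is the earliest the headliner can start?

Load-in ends at 11:14 AM + 33 min = 11:47 AM.
Soundcheck ends at 11:47 AM + 50 min = 12:37 PM.
The headliner is bounded by soundcheck, so the earliest it can start is 12:37 PM.

12:37 PM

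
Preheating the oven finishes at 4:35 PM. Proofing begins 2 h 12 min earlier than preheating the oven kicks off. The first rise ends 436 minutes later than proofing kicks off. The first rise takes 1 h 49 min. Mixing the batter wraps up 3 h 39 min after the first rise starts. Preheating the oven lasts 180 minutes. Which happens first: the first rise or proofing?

Preheating the oven starts at 4:35 PM − 180 min = 1:35 PM.
Proofing starts at 1:35 PM − 132 min = 11:23 AM.
The first rise ends at 11:23 AM + 436 min = 6:39 PM.
The first rise starts at 6:39 PM − 109 min = 4:50 PM.
The first rise starts at 4:50 PM and proofing starts at 11:23 AM, so proofing is first.

proofing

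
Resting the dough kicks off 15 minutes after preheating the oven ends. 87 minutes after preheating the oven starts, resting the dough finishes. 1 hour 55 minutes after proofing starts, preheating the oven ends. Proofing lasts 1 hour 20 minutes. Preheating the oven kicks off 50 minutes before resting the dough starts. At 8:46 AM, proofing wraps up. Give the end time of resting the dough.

10:13 AM

Proofing starts at 8:46 AM − 80 min = 7:26 AM.
Preheating the oven ends at 7:26 AM + 115 min = 9:21 AM.
Resting the dough starts at 9:21 AM + 15 min = 9:36 AM.
Preheating the oven starts at 9:36 AM − 50 min = 8:46 AM.
Resting the dough ends at 8:46 AM + 87 min = 10:13 AM.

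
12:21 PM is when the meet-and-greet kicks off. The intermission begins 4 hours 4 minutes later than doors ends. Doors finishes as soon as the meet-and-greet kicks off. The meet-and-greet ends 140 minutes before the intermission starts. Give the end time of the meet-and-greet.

2:05 PM

Doors ends at 12:21 PM.
The intermission starts at 12:21 PM + 244 min = 4:25 PM.
The meet-and-greet ends at 4:25 PM − 140 min = 2:05 PM.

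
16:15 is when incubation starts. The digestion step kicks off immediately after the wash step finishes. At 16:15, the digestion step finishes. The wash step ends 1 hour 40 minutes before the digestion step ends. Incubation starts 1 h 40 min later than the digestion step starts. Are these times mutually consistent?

The wash step ends at 16:15 − 100 min = 14:35.
So the digestion step starts at 14:35.
Incubation starts at 14:35 + 100 min = 16:15.
That matches the stated 16:15, so the schedule is consistent.

Yes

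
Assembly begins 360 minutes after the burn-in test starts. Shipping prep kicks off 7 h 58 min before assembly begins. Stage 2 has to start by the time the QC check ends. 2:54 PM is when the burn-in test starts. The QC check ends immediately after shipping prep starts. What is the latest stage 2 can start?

Assembly starts at 2:54 PM + 360 min = 8:54 PM.
Shipping prep starts at 8:54 PM − 478 min = 12:56 PM.
So the QC check ends at 12:56 PM.
Stage 2 is bounded by the QC check, so the latest it can start is 12:56 PM.

12:56 PM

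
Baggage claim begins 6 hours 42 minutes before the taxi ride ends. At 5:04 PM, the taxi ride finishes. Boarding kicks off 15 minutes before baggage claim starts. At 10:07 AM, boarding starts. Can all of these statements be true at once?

Baggage claim starts at 5:04 PM − 402 min = 10:22 AM.
Boarding starts at 10:22 AM − 15 min = 10:07 AM.
That matches the stated 10:07 AM, so the schedule is consistent.

Yes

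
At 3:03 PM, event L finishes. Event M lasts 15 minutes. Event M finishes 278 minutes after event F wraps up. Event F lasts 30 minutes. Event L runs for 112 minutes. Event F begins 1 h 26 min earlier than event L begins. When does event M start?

Event L starts at 3:03 PM − 112 min = 1:11 PM.
Event F starts at 1:11 PM − 86 min = 11:45 AM.
Event F ends at 11:45 AM + 30 min = 12:15 PM.
Event M ends at 12:15 PM + 278 min = 4:53 PM.
Event M starts at 4:53 PM − 15 min = 4:38 PM.

4:38 PM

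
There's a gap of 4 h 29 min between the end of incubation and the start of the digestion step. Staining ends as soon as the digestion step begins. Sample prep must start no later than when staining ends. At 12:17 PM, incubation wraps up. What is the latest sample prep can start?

The digestion step starts at 12:17 PM + 269 min = 4:46 PM.
So staining ends at 4:46 PM.
Sample prep is bounded by staining, so the latest it can start is 4:46 PM.

4:46 PM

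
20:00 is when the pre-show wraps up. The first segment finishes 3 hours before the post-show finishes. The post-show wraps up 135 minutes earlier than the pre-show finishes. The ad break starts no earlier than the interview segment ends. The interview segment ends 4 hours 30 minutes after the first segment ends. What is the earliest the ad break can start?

The post-show ends at 20:00 − 135 min = 17:45.
The first segment ends at 17:45 − 180 min = 14:45.
The interview segment ends at 14:45 + 270 min = 19:15.
The ad break is bounded by the interview segment, so the earliest it can start is 19:15.

19:15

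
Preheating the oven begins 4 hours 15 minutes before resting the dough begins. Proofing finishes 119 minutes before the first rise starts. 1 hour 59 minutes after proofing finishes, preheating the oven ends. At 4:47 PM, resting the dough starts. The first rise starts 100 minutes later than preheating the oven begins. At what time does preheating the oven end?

Preheating the oven starts at 4:47 PM − 255 min = 12:32 PM.
The first rise starts at 12:32 PM + 100 min = 2:12 PM.
Proofing ends at 2:12 PM − 119 min = 12:13 PM.
Preheating the oven ends at 12:13 PM + 119 min = 2:12 PM.

2:12 PM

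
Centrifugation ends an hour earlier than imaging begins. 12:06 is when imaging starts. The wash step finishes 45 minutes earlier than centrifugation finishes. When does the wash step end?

Centrifugation ends at 12:06 − 60 min = 11:06.
The wash step ends at 11:06 − 45 min = 10:21.

10:21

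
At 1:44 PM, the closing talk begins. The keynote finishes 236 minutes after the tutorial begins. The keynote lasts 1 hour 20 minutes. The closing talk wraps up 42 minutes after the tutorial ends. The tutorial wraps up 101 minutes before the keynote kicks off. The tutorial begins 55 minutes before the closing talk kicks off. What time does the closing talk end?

2:26 PM

The tutorial starts at 1:44 PM − 55 min = 12:49 PM.
The keynote ends at 12:49 PM + 236 min = 4:45 PM.
The keynote starts at 4:45 PM − 80 min = 3:25 PM.
The tutorial ends at 3:25 PM − 101 min = 1:44 PM.
The closing talk ends at 1:44 PM + 42 min = 2:26 PM.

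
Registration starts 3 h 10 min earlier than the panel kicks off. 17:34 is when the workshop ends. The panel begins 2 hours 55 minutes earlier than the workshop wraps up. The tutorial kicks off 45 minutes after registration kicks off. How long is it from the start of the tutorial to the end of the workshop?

The panel starts at 17:34 − 175 min = 14:39.
Registration starts at 14:39 − 190 min = 11:29.
The tutorial starts at 11:29 + 45 min = 12:14.
From 12:14 to 17:34 is 5 h 20 min.

5 h 20 min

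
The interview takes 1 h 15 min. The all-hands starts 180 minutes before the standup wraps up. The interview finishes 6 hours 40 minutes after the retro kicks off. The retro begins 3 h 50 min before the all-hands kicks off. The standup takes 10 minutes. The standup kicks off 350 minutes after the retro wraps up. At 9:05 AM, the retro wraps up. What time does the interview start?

1:40 PM

The standup starts at 9:05 AM + 350 min = 2:55 PM.
The standup ends at 2:55 PM + 10 min = 3:05 PM.
The all-hands starts at 3:05 PM − 180 min = 12:05 PM.
The retro starts at 12:05 PM − 230 min = 8:15 AM.
The interview ends at 8:15 AM + 400 min = 2:55 PM.
The interview starts at 2:55 PM − 75 min = 1:40 PM.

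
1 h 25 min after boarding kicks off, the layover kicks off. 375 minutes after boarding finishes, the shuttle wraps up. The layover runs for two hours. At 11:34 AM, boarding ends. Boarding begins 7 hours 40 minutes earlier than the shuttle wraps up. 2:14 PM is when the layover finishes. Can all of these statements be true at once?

The shuttle ends at 11:34 AM + 375 min = 5:49 PM.
Boarding starts at 5:49 PM − 460 min = 10:09 AM.
The layover starts at 10:09 AM + 85 min = 11:34 AM.
The layover ends at 11:34 AM + 120 min = 1:34 PM.
But the layover is also said to end at 2:14 PM — a 40-minute conflict.

No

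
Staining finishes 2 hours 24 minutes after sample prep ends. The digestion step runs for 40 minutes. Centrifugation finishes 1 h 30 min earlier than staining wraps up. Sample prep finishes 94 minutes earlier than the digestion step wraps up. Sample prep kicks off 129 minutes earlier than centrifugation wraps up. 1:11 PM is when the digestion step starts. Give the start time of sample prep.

11:02 AM

The digestion step ends at 1:11 PM + 40 min = 1:51 PM.
Sample prep ends at 1:51 PM − 94 min = 12:17 PM.
Staining ends at 12:17 PM + 144 min = 2:41 PM.
Centrifugation ends at 2:41 PM − 90 min = 1:11 PM.
Sample prep starts at 1:11 PM − 129 min = 11:02 AM.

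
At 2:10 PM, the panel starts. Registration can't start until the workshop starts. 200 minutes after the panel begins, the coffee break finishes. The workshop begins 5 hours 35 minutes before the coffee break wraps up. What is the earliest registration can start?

11:55 AM

The coffee break ends at 2:10 PM + 200 min = 5:30 PM.
The workshop starts at 5:30 PM − 335 min = 11:55 AM.
Registration is bounded by the workshop, so the earliest it can start is 11:55 AM.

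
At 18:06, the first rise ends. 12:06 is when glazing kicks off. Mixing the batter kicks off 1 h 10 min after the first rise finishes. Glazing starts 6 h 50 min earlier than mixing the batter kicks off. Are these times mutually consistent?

No

Mixing the batter starts at 18:06 + 70 min = 19:16.
Glazing starts at 19:16 − 410 min = 12:26.
But glazing is also said to start at 12:06 — a 20-minute conflict.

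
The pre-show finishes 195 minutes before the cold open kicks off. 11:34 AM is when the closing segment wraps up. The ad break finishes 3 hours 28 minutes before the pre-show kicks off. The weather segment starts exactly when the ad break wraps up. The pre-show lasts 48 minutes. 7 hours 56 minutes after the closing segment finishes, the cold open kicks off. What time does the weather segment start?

11:59 AM

The cold open starts at 11:34 AM + 476 min = 7:30 PM.
The pre-show ends at 7:30 PM − 195 min = 4:15 PM.
The pre-show starts at 4:15 PM − 48 min = 3:27 PM.
The ad break ends at 3:27 PM − 208 min = 11:59 AM.
So the weather segment starts at 11:59 AM.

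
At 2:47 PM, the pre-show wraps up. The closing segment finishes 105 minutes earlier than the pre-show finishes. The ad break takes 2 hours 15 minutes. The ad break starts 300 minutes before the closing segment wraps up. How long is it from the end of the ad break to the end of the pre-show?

4 h 30 min

The closing segment ends at 2:47 PM − 105 min = 1:02 PM.
The ad break starts at 1:02 PM − 300 min = 8:02 AM.
The ad break ends at 8:02 AM + 135 min = 10:17 AM.
From 10:17 AM to 2:47 PM is 4 h 30 min.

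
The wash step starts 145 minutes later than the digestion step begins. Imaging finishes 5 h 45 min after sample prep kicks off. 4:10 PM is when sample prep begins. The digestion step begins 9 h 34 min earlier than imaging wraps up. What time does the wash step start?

Imaging ends at 4:10 PM + 345 min = 9:55 PM.
The digestion step starts at 9:55 PM − 574 min = 12:21 PM.
The wash step starts at 12:21 PM + 145 min = 2:46 PM.

2:46 PM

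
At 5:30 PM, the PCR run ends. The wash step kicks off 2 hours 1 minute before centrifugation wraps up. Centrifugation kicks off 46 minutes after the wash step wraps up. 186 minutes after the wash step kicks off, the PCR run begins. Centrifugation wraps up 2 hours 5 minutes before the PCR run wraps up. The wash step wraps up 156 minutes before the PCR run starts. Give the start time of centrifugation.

Centrifugation ends at 5:30 PM − 125 min = 3:25 PM.
The wash step starts at 3:25 PM − 121 min = 1:24 PM.
The PCR run starts at 1:24 PM + 186 min = 4:30 PM.
The wash step ends at 4:30 PM − 156 min = 1:54 PM.
Centrifugation starts at 1:54 PM + 46 min = 2:40 PM.

2:40 PM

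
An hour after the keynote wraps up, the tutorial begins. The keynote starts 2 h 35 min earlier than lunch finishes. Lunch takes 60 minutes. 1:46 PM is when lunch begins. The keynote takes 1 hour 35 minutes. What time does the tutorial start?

2:46 PM

Lunch ends at 1:46 PM + 60 min = 2:46 PM.
The keynote starts at 2:46 PM − 155 min = 12:11 PM.
The keynote ends at 12:11 PM + 95 min = 1:46 PM.
The tutorial starts at 1:46 PM + 60 min = 2:46 PM.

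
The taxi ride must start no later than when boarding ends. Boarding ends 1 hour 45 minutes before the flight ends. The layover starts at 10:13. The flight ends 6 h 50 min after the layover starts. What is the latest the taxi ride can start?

15:18

The flight ends at 10:13 + 410 min = 17:03.
Boarding ends at 17:03 − 105 min = 15:18.
The taxi ride is bounded by boarding, so the latest it can start is 15:18.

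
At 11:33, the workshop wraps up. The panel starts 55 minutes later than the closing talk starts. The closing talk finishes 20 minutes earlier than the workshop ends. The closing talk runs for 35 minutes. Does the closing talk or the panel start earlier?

The closing talk ends at 11:33 − 20 min = 11:13.
The closing talk starts at 11:13 − 35 min = 10:38.
The panel starts at 10:38 + 55 min = 11:33.
The closing talk starts at 10:38 and the panel starts at 11:33, so the closing talk is first.

the closing talk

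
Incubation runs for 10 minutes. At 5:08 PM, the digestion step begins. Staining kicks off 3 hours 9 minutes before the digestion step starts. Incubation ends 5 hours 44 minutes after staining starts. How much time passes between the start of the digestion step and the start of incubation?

2 h 25 min

Staining starts at 5:08 PM − 189 min = 1:59 PM.
Incubation ends at 1:59 PM + 344 min = 7:43 PM.
Incubation starts at 7:43 PM − 10 min = 7:33 PM.
From 5:08 PM to 7:33 PM is 2 h 25 min.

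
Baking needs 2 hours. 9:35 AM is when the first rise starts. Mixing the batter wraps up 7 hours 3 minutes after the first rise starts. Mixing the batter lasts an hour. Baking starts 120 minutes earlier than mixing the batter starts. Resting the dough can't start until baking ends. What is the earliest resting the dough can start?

Mixing the batter ends at 9:35 AM + 423 min = 4:38 PM.
Mixing the batter starts at 4:38 PM − 60 min = 3:38 PM.
Baking starts at 3:38 PM − 120 min = 1:38 PM.
Baking ends at 1:38 PM + 120 min = 3:38 PM.
Resting the dough is bounded by baking, so the earliest it can start is 3:38 PM.

3:38 PM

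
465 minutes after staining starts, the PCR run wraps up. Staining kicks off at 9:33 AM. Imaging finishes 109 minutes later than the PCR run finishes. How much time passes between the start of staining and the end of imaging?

The PCR run ends at 9:33 AM + 465 min = 5:18 PM.
Imaging ends at 5:18 PM + 109 min = 7:07 PM.
From 9:33 AM to 7:07 PM is 574 minutes.

574 minutes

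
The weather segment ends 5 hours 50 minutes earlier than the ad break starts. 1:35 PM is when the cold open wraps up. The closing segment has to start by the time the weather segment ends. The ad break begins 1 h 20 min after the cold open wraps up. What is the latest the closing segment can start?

9:05 AM

The ad break starts at 1:35 PM + 80 min = 2:55 PM.
The weather segment ends at 2:55 PM − 350 min = 9:05 AM.
The closing segment is bounded by the weather segment, so the latest it can start is 9:05 AM.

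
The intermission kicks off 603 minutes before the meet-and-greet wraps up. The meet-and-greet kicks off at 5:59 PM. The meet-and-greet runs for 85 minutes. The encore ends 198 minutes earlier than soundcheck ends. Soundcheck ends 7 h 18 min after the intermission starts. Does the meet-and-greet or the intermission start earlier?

The meet-and-greet ends at 5:59 PM + 85 min = 7:24 PM.
The intermission starts at 7:24 PM − 603 min = 9:21 AM.
The meet-and-greet starts at 5:59 PM and the intermission starts at 9:21 AM, so the intermission is first.

the intermission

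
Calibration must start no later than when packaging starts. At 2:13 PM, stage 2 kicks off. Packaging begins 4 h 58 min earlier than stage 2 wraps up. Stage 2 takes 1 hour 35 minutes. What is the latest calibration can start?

10:50 AM

Stage 2 ends at 2:13 PM + 95 min = 3:48 PM.
Packaging starts at 3:48 PM − 298 min = 10:50 AM.
Calibration is bounded by packaging, so the latest it can start is 10:50 AM.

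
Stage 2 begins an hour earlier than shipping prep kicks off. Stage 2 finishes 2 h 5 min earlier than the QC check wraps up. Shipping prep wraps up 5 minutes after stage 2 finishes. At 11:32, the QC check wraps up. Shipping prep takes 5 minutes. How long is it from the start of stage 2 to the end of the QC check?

Stage 2 ends at 11:32 − 125 min = 09:27.
Shipping prep ends at 09:27 + 5 min = 09:32.
Shipping prep starts at 09:32 − 5 min = 09:27.
Stage 2 starts at 09:27 − 60 min = 08:27.
From 08:27 to 11:32 is 3 hours 5 minutes.

3 hours 5 minutes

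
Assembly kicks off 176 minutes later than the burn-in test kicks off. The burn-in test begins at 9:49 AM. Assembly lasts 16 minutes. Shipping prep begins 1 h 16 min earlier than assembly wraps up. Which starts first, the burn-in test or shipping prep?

Assembly starts at 9:49 AM + 176 min = 12:45 PM.
Assembly ends at 12:45 PM + 16 min = 1:01 PM.
Shipping prep starts at 1:01 PM − 76 min = 11:45 AM.
The burn-in test starts at 9:49 AM and shipping prep starts at 11:45 AM, so the burn-in test is first.

the burn-in test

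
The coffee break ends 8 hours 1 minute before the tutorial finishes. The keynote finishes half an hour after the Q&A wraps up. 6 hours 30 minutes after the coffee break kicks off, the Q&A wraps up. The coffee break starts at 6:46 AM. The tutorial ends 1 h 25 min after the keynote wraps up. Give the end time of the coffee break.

7:10 AM

The Q&A ends at 6:46 AM + 390 min = 1:16 PM.
The keynote ends at 1:16 PM + 30 min = 1:46 PM.
The tutorial ends at 1:46 PM + 85 min = 3:11 PM.
The coffee break ends at 3:11 PM − 481 min = 7:10 AM.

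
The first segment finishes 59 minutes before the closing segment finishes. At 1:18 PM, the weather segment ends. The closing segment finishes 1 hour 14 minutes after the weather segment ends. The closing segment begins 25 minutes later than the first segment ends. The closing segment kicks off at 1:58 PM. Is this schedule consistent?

Yes

The closing segment ends at 1:18 PM + 74 min = 2:32 PM.
The first segment ends at 2:32 PM − 59 min = 1:33 PM.
The closing segment starts at 1:33 PM + 25 min = 1:58 PM.
That matches the stated 1:58 PM, so the schedule is consistent.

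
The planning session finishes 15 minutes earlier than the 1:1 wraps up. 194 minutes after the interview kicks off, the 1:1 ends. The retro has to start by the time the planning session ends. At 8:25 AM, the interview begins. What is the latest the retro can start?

11:24 AM

The 1:1 ends at 8:25 AM + 194 min = 11:39 AM.
The planning session ends at 11:39 AM − 15 min = 11:24 AM.
The retro is bounded by the planning session, so the latest it can start is 11:24 AM.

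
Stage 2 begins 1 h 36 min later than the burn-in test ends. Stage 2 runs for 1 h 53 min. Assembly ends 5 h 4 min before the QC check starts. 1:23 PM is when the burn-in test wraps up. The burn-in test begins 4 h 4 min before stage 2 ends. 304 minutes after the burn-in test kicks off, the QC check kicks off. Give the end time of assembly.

12:48 PM

Stage 2 starts at 1:23 PM + 96 min = 2:59 PM.
Stage 2 ends at 2:59 PM + 113 min = 4:52 PM.
The burn-in test starts at 4:52 PM − 244 min = 12:48 PM.
The QC check starts at 12:48 PM + 304 min = 5:52 PM.
Assembly ends at 5:52 PM − 304 min = 12:48 PM.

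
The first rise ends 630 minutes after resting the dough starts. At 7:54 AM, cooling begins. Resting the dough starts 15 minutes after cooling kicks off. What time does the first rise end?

Resting the dough starts at 7:54 AM + 15 min = 8:09 AM.
The first rise ends at 8:09 AM + 630 min = 6:39 PM.

6:39 PM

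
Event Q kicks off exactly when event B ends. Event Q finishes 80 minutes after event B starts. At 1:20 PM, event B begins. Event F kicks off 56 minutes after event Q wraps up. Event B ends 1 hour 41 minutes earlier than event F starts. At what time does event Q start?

Event Q ends at 1:20 PM + 80 min = 2:40 PM.
Event F starts at 2:40 PM + 56 min = 3:36 PM.
Event B ends at 3:36 PM − 101 min = 1:55 PM.
So event Q starts at 1:55 PM.

1:55 PM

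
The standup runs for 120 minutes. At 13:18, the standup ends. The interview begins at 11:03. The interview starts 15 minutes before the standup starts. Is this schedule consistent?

Yes

The standup starts at 13:18 − 120 min = 11:18.
The interview starts at 11:18 − 15 min = 11:03.
That matches the stated 11:03, so the schedule is consistent.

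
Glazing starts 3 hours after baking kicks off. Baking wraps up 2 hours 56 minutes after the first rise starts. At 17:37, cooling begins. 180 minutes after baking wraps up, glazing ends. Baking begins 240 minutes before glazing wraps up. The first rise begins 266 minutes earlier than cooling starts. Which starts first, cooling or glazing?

cooling

The first rise starts at 17:37 − 266 min = 13:11.
Baking ends at 13:11 + 176 min = 16:07.
Glazing ends at 16:07 + 180 min = 19:07.
Baking starts at 19:07 − 240 min = 15:07.
Glazing starts at 15:07 + 180 min = 18:07.
Cooling starts at 17:37 and glazing starts at 18:07, so cooling is first.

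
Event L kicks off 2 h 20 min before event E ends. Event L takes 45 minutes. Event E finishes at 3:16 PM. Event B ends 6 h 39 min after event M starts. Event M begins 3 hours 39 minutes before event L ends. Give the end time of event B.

4:41 PM

Event L starts at 3:16 PM − 140 min = 12:56 PM.
Event L ends at 12:56 PM + 45 min = 1:41 PM.
Event M starts at 1:41 PM − 219 min = 10:02 AM.
Event B ends at 10:02 AM + 399 min = 4:41 PM.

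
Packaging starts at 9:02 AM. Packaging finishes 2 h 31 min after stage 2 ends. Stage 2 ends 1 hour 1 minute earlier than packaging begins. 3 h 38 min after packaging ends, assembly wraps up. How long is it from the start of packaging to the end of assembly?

Stage 2 ends at 9:02 AM − 61 min = 8:01 AM.
Packaging ends at 8:01 AM + 151 min = 10:32 AM.
Assembly ends at 10:32 AM + 218 min = 2:10 PM.
From 9:02 AM to 2:10 PM is 5 hours 8 minutes.

5 hours 8 minutes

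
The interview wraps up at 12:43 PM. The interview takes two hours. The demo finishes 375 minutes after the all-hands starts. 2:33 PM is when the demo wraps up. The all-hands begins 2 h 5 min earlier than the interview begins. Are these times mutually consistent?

No

The interview starts at 12:43 PM − 120 min = 10:43 AM.
The all-hands starts at 10:43 AM − 125 min = 8:38 AM.
The demo ends at 8:38 AM + 375 min = 2:53 PM.
But the demo is also said to end at 2:33 PM — a 20-minute conflict.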